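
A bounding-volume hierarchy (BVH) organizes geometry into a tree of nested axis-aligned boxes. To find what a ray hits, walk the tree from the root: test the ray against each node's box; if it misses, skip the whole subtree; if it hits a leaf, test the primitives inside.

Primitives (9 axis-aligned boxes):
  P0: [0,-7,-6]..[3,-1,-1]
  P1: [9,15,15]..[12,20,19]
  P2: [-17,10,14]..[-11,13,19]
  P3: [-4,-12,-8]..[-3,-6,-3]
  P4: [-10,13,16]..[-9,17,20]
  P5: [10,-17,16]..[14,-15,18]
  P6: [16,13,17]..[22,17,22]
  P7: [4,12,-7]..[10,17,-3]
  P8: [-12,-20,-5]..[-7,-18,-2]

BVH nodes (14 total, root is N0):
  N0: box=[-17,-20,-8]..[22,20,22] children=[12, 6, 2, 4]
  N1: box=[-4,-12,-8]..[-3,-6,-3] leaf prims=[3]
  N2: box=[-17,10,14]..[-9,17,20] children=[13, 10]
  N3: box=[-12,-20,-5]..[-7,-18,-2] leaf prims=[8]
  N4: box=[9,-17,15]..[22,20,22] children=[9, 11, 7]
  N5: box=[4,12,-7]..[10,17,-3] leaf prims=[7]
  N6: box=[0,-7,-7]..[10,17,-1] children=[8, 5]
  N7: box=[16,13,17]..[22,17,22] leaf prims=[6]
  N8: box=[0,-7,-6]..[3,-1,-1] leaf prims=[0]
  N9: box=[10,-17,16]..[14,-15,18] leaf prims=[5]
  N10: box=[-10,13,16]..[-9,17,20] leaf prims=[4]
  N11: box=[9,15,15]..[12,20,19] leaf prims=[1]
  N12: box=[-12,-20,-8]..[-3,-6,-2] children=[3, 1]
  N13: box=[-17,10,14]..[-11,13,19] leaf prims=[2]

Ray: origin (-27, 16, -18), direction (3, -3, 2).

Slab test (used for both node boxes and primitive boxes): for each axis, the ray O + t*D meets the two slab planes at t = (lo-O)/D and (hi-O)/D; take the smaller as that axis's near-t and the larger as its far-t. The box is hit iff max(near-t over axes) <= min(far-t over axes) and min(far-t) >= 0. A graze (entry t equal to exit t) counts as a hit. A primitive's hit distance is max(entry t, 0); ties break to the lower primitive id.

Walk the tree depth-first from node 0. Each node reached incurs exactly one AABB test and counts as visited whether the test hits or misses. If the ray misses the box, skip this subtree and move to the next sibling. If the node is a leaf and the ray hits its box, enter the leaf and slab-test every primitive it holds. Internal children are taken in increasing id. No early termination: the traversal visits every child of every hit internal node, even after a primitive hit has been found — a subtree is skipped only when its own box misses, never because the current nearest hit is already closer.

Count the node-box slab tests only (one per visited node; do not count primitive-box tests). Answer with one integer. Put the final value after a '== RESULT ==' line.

Traverse from the root:
N0 x:[10/3,49/3] y:[-4/3,12] z:[5,20] -> hit [5,12], descend [2, 4, 6, 12]
  N2 x:[10/3,6] y:[-1/3,2] z:[16,19] -> miss, prune
  N4 x:[12,49/3] y:[-4/3,11] z:[33/2,20] -> miss, prune
  N6 x:[9,37/3] y:[-1/3,23/3] z:[11/2,17/2] -> miss, prune
  N12 x:[5,8] y:[22/3,12] z:[5,8] -> hit [22/3,8], descend [1, 3]
    N1 x:[23/3,8] y:[22/3,28/3] z:[5,15/2] -> miss, prune
    N3 x:[5,20/3] y:[34/3,12] z:[13/2,8] -> miss, prune

order=[0, 2, 4, 6, 12, 1, 3]  |boxes|=7  |leaves|=0  hit=miss

== RESULT ==
7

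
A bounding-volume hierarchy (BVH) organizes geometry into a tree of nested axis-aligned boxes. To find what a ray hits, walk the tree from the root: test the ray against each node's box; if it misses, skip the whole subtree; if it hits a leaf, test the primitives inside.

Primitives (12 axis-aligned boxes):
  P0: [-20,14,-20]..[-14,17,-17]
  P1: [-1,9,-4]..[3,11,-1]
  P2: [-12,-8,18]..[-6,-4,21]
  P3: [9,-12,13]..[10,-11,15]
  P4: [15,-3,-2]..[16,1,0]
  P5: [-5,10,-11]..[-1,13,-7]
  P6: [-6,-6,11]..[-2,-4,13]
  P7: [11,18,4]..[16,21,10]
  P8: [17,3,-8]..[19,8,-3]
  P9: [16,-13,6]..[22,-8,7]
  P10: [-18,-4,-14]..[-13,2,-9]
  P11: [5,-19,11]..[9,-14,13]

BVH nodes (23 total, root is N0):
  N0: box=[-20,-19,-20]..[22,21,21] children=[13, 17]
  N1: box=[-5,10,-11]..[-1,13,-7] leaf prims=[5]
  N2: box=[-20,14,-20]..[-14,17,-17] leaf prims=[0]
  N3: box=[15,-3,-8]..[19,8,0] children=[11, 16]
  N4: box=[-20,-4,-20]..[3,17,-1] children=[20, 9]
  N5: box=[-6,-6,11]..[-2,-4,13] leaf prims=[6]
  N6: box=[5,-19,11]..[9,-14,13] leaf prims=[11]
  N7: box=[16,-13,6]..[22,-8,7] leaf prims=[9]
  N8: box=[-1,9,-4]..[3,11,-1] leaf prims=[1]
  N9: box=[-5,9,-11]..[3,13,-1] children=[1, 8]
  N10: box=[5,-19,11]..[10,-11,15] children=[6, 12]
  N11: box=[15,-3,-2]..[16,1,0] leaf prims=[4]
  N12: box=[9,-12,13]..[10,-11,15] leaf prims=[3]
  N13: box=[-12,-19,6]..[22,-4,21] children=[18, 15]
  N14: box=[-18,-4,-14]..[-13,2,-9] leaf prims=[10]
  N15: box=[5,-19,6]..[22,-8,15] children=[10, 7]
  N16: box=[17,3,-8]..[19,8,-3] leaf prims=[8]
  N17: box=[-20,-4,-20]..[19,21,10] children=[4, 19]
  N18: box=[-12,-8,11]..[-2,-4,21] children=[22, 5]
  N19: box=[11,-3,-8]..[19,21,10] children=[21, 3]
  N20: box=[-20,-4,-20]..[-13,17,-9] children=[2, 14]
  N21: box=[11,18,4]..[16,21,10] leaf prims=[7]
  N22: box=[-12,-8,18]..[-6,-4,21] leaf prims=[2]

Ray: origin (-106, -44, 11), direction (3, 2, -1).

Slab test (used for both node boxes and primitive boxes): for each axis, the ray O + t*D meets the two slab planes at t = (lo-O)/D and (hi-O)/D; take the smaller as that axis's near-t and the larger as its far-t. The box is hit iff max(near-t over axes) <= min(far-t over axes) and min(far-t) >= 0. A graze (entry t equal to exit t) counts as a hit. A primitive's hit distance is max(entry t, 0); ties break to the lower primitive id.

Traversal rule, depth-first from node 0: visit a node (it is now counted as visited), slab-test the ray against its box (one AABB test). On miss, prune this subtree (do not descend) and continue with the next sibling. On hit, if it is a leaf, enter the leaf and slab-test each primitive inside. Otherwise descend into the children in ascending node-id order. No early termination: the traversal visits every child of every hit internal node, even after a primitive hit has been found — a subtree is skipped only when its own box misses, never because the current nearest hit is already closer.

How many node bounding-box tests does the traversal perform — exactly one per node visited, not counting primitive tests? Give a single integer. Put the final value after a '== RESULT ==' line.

Walk:
N0 x:[86/3,128/3] y:[25/2,65/2] z:[-10,31] -> hit [86/3,31], descend [13, 17]
  N13 x:[94/3,128/3] y:[25/2,20] z:[-10,5] -> miss, prune
  N17 x:[86/3,125/3] y:[20,65/2] z:[1,31] -> hit [86/3,31], descend [4, 19]
    N4 x:[86/3,109/3] y:[20,61/2] z:[12,31] -> hit [86/3,61/2], descend [9, 20]
      N9 x:[101/3,109/3] y:[53/2,57/2] z:[12,22] -> miss, prune
      N20 x:[86/3,31] y:[20,61/2] z:[20,31] -> hit [86/3,61/2], descend [2, 14]
        N2 x:[86/3,92/3] y:[29,61/2] z:[28,31] -> hit [29,61/2] leaf, test {P0@t=29}
        N14 x:[88/3,31] y:[20,23] z:[20,25] -> miss, prune
    N19 x:[39,125/3] y:[41/2,65/2] z:[1,19] -> miss, prune

Visited [0, 13, 17, 4, 9, 20, 2, 14, 19]. Tests: 9 box, 1 leaf. Nearest: P0.

== RESULT ==
9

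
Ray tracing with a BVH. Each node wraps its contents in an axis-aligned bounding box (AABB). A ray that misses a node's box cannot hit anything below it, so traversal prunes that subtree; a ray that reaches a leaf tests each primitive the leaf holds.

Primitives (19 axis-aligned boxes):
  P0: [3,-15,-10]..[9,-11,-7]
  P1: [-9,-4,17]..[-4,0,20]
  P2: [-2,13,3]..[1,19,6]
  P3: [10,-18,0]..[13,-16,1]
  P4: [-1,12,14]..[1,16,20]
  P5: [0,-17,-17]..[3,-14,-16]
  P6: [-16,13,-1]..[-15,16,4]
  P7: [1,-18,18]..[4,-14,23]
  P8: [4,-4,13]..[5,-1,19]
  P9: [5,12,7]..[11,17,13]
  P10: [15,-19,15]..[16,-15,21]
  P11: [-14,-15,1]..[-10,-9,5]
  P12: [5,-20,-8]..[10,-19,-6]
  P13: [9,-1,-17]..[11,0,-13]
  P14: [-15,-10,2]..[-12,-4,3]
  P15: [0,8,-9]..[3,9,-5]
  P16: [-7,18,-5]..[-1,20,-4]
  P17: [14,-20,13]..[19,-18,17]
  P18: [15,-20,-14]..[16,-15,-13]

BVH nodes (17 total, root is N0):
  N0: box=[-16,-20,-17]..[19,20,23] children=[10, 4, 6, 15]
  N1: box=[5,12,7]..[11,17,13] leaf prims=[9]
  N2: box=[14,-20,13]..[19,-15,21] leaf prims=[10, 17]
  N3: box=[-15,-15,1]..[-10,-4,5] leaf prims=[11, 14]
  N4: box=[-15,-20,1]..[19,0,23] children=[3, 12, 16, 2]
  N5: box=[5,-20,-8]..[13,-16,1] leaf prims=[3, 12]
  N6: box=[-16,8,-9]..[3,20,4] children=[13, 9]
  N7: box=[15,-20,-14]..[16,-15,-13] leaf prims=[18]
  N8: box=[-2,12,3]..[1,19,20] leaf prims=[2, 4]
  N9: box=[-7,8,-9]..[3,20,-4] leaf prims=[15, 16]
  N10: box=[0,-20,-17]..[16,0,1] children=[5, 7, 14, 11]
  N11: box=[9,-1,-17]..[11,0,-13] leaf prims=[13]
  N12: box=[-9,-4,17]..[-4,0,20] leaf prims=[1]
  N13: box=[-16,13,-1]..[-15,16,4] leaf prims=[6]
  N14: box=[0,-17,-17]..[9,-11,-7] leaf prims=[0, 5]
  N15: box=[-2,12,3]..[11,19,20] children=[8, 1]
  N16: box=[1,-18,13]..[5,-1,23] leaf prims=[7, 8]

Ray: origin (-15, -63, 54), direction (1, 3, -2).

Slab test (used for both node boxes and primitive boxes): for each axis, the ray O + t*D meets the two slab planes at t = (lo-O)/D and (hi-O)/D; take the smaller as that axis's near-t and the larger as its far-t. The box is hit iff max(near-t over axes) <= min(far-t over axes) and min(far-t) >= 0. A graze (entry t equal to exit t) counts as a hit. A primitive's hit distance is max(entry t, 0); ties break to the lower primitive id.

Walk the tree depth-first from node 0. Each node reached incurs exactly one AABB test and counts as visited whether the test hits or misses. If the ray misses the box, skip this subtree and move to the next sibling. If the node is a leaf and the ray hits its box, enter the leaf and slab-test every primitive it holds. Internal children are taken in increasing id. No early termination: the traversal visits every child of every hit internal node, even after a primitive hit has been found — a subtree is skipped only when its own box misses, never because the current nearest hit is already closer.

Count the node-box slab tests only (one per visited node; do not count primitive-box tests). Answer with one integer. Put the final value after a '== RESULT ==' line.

Traverse from the root:
N0 x:[-1,34] y:[43/3,83/3] z:[31/2,71/2] -> hit [31/2,83/3], descend [4, 6, 10, 15]
  N4 x:[0,34] y:[43/3,21] z:[31/2,53/2] -> hit [31/2,21], descend [2, 3, 12, 16]
    N2 x:[29,34] y:[43/3,16] z:[33/2,41/2] -> miss, prune
    N3 x:[0,5] y:[16,59/3] z:[49/2,53/2] -> miss, prune
    N12 x:[6,11] y:[59/3,21] z:[17,37/2] -> miss, prune
    N16 x:[16,20] y:[15,62/3] z:[31/2,41/2] -> hit [16,20] leaf, test {P7@t=16, P8@t=59/3}
  N6 x:[-1,18] y:[71/3,83/3] z:[25,63/2] -> miss, prune
  N10 x:[15,31] y:[43/3,21] z:[53/2,71/2] -> miss, prune
  N15 x:[13,26] y:[25,82/3] z:[17,51/2] -> hit [25,51/2], descend [1, 8]
    N1 x:[20,26] y:[25,80/3] z:[41/2,47/2] -> miss, prune
    N8 x:[13,16] y:[25,82/3] z:[17,51/2] -> miss, prune

Visited [0, 4, 2, 3, 12, 16, 6, 10, 15, 1, 8]. Tests: 11 box, 1 leaf. Nearest: P7.

== RESULT ==
11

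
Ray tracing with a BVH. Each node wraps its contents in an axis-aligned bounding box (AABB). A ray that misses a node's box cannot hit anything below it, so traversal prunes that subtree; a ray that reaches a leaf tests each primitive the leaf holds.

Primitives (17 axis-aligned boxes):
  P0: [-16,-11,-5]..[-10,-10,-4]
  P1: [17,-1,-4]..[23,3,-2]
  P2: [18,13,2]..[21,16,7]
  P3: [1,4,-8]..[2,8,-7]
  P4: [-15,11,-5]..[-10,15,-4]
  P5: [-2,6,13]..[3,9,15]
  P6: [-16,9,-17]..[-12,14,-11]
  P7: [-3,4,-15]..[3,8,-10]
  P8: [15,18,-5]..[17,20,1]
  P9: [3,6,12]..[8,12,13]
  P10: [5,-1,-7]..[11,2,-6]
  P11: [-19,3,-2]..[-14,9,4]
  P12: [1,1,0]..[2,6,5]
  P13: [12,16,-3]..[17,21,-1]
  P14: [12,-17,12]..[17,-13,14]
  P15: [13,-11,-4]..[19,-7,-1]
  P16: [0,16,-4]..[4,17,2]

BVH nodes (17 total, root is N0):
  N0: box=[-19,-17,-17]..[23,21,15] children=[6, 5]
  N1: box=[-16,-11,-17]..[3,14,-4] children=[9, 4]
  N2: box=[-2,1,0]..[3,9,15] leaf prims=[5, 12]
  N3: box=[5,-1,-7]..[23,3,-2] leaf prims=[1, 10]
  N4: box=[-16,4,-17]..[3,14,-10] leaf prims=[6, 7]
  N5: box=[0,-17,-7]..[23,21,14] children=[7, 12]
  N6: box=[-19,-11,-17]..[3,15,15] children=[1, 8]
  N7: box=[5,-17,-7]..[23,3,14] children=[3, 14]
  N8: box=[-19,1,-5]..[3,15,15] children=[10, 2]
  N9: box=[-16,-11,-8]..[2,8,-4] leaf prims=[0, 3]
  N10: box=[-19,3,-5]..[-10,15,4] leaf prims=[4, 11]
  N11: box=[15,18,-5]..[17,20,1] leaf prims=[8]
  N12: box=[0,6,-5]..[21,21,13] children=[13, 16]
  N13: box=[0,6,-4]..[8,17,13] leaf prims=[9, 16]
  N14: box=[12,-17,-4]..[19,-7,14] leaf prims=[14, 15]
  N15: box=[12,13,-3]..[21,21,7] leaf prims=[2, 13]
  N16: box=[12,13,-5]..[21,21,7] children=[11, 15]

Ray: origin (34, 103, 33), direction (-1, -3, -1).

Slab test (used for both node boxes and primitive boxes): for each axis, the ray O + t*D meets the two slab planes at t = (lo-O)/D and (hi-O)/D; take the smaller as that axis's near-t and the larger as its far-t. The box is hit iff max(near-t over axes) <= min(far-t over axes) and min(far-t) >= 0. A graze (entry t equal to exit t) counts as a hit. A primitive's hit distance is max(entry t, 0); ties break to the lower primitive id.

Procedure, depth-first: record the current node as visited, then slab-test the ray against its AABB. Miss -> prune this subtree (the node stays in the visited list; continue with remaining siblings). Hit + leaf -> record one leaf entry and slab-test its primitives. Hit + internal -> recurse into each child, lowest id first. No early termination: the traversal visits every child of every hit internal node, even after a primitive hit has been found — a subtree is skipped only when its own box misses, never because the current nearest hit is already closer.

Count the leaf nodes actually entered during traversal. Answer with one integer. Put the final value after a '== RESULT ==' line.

Trace the traversal:
N0 x:[11,53] y:[82/3,40] z:[18,50] -> hit [82/3,40], descend [5, 6]
  N5 x:[11,34] y:[82/3,40] z:[19,40] -> hit [82/3,34], descend [7, 12]
    N7 x:[11,29] y:[100/3,40] z:[19,40] -> miss, prune
    N12 x:[13,34] y:[82/3,97/3] z:[20,38] -> hit [82/3,97/3], descend [13, 16]
      N13 x:[26,34] y:[86/3,97/3] z:[20,37] -> hit [86/3,97/3] leaf, test {P9(miss), P16(miss)}
      N16 x:[13,22] y:[82/3,30] z:[26,38] -> miss, prune
  N6 x:[31,53] y:[88/3,38] z:[18,50] -> hit [31,38], descend [1, 8]
    N1 x:[31,50] y:[89/3,38] z:[37,50] -> hit [37,38], descend [4, 9]
      N4 x:[31,50] y:[89/3,33] z:[43,50] -> miss, prune
      N9 x:[32,50] y:[95/3,38] z:[37,41] -> hit [37,38] leaf, test {P0(miss), P3(miss)}
    N8 x:[31,53] y:[88/3,34] z:[18,38] -> hit [31,34], descend [2, 10]
      N2 x:[31,36] y:[94/3,34] z:[18,33] -> hit [94/3,33] leaf, test {P5(miss), P12@t=97/3}
      N10 x:[44,53] y:[88/3,100/3] z:[29,38] -> miss, prune

Visited [0, 5, 7, 12, 13, 16, 6, 1, 4, 9, 8, 2, 10]. Tests: 13 box, 3 leaf. Nearest: P12.

== RESULT ==
3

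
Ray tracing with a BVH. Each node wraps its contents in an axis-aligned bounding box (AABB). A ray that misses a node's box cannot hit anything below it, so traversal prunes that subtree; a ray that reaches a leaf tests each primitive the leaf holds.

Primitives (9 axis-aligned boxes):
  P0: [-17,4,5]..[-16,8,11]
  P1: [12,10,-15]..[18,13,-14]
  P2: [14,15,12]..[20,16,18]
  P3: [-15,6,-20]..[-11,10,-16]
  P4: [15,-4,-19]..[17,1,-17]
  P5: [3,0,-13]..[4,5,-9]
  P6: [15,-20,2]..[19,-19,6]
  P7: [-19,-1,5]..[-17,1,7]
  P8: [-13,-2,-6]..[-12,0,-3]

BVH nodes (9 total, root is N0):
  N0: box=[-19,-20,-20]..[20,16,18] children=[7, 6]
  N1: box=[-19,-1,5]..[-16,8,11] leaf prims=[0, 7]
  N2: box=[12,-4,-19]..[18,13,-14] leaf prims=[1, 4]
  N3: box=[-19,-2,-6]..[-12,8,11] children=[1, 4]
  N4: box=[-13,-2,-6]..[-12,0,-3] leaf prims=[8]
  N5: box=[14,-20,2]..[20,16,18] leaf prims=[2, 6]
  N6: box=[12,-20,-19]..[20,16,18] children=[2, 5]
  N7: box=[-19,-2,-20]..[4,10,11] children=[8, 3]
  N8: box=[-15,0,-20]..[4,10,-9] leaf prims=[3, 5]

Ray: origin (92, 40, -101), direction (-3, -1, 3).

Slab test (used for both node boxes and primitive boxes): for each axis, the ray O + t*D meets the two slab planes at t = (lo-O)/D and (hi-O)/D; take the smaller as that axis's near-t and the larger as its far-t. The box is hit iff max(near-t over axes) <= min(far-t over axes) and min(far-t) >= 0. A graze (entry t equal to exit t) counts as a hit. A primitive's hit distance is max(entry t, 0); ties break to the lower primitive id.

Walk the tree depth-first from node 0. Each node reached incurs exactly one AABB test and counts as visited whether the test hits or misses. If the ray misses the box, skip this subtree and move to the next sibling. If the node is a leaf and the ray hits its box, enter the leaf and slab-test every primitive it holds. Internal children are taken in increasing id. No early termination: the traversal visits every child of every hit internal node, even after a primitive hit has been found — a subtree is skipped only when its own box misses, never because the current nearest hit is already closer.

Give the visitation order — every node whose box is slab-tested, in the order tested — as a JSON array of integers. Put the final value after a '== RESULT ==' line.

Walk:
N0 x:[24,37] y:[24,60] z:[27,119/3] -> hit [27,37], descend [6, 7]
  N6 x:[24,80/3] y:[24,60] z:[82/3,119/3] -> miss, prune
  N7 x:[88/3,37] y:[30,42] z:[27,112/3] -> hit [30,37], descend [3, 8]
    N3 x:[104/3,37] y:[32,42] z:[95/3,112/3] -> hit [104/3,37], descend [1, 4]
      N1 x:[36,37] y:[32,41] z:[106/3,112/3] -> hit [36,37] leaf, test {P0@t=36, P7(miss)}
      N4 x:[104/3,35] y:[40,42] z:[95/3,98/3] -> miss, prune
    N8 x:[88/3,107/3] y:[30,40] z:[27,92/3] -> hit [30,92/3] leaf, test {P3(miss), P5(miss)}

order=[0, 6, 7, 3, 1, 4, 8]  |boxes|=7  |leaves|=2  hit=P0

== RESULT ==
[0, 6, 7, 3, 1, 4, 8]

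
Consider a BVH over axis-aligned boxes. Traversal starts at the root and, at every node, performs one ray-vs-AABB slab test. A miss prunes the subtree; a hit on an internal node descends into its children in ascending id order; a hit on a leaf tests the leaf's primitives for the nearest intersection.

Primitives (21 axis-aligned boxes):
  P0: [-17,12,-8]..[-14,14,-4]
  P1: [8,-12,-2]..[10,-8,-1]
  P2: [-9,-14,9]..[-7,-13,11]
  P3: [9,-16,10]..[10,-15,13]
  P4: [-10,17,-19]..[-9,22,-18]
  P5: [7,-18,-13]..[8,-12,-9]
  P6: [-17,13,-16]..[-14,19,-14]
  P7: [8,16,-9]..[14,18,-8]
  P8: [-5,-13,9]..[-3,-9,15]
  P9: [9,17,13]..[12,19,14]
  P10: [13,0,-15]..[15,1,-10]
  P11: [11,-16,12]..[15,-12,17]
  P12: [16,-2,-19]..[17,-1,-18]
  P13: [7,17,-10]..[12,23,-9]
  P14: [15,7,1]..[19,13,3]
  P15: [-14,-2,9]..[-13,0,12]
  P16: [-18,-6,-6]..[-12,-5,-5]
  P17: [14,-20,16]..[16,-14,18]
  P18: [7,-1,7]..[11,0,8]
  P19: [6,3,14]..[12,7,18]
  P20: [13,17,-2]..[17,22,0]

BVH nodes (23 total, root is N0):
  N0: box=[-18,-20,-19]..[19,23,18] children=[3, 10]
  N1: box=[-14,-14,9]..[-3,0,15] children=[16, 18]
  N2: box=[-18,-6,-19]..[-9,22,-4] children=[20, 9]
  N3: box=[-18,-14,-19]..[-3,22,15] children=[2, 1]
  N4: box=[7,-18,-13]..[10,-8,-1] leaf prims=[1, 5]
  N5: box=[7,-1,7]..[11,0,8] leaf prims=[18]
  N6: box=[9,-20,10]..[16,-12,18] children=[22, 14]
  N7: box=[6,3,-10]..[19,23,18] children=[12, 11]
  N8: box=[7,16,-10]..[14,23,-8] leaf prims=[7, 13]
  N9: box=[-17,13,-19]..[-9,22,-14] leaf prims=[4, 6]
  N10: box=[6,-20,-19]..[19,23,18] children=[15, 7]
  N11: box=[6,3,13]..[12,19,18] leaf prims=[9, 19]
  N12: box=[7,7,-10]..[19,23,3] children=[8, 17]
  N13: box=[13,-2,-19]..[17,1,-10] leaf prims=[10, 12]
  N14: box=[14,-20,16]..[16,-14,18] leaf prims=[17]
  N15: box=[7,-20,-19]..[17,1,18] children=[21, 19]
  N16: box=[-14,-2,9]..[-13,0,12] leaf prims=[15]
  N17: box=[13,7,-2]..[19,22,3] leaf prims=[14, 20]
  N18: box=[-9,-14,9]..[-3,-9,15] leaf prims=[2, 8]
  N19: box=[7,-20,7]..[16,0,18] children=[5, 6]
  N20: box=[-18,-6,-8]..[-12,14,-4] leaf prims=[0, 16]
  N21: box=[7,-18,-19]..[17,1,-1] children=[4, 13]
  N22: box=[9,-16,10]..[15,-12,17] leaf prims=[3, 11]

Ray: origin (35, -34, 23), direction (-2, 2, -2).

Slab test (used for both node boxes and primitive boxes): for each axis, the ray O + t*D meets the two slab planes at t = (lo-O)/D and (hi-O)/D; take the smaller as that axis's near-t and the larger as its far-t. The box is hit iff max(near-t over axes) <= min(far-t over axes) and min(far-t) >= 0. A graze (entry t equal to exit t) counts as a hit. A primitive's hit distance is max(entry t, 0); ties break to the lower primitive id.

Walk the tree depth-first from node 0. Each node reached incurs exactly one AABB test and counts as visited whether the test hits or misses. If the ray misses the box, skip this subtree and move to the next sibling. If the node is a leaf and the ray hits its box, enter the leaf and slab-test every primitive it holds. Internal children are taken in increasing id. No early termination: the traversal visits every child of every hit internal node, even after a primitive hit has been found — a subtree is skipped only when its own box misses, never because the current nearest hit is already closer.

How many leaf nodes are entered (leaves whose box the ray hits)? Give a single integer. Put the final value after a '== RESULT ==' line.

Trace the traversal:
N0 x:[8,53/2] y:[7,57/2] z:[5/2,21] -> hit [8,21], descend [3, 10]
  N3 x:[19,53/2] y:[10,28] z:[4,21] -> hit [19,21], descend [1, 2]
    N1 x:[19,49/2] y:[10,17] z:[4,7] -> miss, prune
    N2 x:[22,53/2] y:[14,28] z:[27/2,21] -> miss, prune
  N10 x:[8,29/2] y:[7,57/2] z:[5/2,21] -> hit [8,29/2], descend [7, 15]
    N7 x:[8,29/2] y:[37/2,57/2] z:[5/2,33/2] -> miss, prune
    N15 x:[9,14] y:[7,35/2] z:[5/2,21] -> hit [9,14], descend [19, 21]
      N19 x:[19/2,14] y:[7,17] z:[5/2,8] -> miss, prune
      N21 x:[9,14] y:[8,35/2] z:[12,21] -> hit [12,14], descend [4, 13]
        N4 x:[25/2,14] y:[8,13] z:[12,18] -> hit [25/2,13] leaf, test {P1@t=25/2, P5(miss)}
        N13 x:[9,11] y:[16,35/2] z:[33/2,21] -> miss, prune

Visited [0, 3, 1, 2, 10, 7, 15, 19, 21, 4, 13]. Tests: 11 box, 1 leaf. Nearest: P1.

== RESULT ==
1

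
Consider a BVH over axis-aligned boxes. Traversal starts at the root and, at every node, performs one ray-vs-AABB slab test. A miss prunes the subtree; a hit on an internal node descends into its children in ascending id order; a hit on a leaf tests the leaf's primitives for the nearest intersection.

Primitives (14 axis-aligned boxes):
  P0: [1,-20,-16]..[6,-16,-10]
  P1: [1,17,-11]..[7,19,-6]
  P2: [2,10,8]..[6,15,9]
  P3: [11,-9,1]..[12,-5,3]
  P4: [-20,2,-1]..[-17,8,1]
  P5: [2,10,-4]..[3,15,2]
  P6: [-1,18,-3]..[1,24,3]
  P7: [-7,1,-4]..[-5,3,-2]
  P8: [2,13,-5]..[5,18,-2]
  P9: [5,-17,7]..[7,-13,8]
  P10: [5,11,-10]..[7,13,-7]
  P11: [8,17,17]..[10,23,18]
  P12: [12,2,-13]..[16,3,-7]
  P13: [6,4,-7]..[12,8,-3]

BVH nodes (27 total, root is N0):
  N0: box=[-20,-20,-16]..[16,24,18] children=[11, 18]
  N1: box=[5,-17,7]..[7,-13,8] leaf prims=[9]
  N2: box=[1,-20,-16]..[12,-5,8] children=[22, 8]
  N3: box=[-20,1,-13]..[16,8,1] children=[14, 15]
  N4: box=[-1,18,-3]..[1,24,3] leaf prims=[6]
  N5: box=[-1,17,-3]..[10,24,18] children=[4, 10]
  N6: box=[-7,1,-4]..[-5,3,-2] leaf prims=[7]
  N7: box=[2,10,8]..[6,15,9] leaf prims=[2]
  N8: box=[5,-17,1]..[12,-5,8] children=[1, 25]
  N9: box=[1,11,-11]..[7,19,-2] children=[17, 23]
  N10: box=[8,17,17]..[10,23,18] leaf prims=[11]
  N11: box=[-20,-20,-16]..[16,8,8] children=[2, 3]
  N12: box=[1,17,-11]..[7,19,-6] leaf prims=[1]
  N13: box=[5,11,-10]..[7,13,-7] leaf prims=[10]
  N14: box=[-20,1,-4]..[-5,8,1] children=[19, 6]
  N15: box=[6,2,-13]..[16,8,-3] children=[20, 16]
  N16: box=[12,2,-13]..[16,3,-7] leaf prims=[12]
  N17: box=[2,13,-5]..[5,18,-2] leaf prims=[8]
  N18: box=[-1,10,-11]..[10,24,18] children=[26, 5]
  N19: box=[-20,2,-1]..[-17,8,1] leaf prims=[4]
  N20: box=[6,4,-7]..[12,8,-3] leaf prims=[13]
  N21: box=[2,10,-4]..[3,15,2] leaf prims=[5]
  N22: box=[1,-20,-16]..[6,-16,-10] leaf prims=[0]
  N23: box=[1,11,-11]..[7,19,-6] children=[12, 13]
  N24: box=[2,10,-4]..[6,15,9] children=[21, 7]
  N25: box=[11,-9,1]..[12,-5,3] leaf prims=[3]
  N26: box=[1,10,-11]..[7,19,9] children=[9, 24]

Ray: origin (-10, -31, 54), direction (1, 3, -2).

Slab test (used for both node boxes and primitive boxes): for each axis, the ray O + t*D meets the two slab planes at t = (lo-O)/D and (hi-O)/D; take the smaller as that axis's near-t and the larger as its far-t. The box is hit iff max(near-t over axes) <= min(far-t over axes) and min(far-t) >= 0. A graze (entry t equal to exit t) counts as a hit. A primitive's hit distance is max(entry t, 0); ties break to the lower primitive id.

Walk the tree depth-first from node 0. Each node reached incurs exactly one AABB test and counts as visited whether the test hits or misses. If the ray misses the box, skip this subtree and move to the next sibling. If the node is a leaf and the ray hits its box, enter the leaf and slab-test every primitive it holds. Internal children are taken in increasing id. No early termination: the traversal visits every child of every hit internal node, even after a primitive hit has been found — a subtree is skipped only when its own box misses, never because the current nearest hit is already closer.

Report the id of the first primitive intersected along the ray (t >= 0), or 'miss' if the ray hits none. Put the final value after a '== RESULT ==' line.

Trace the traversal:
N0 x:[-10,26] y:[11/3,55/3] z:[18,35] -> hit [18,55/3], descend [11, 18]
  N11 x:[-10,26] y:[11/3,13] z:[23,35] -> miss, prune
  N18 x:[9,20] y:[41/3,55/3] z:[18,65/2] -> hit [18,55/3], descend [5, 26]
    N5 x:[9,20] y:[16,55/3] z:[18,57/2] -> hit [18,55/3], descend [4, 10]
      N4 x:[9,11] y:[49/3,55/3] z:[51/2,57/2] -> miss, prune
      N10 x:[18,20] y:[16,18] z:[18,37/2] -> hit [18,18] leaf, test {P11@t=18}
    N26 x:[11,17] y:[41/3,50/3] z:[45/2,65/2] -> miss, prune

Summary -> nodes [0, 11, 18, 5, 4, 10, 26]; box-tests=7; leaf-entries=1; first=P11

== RESULT ==
11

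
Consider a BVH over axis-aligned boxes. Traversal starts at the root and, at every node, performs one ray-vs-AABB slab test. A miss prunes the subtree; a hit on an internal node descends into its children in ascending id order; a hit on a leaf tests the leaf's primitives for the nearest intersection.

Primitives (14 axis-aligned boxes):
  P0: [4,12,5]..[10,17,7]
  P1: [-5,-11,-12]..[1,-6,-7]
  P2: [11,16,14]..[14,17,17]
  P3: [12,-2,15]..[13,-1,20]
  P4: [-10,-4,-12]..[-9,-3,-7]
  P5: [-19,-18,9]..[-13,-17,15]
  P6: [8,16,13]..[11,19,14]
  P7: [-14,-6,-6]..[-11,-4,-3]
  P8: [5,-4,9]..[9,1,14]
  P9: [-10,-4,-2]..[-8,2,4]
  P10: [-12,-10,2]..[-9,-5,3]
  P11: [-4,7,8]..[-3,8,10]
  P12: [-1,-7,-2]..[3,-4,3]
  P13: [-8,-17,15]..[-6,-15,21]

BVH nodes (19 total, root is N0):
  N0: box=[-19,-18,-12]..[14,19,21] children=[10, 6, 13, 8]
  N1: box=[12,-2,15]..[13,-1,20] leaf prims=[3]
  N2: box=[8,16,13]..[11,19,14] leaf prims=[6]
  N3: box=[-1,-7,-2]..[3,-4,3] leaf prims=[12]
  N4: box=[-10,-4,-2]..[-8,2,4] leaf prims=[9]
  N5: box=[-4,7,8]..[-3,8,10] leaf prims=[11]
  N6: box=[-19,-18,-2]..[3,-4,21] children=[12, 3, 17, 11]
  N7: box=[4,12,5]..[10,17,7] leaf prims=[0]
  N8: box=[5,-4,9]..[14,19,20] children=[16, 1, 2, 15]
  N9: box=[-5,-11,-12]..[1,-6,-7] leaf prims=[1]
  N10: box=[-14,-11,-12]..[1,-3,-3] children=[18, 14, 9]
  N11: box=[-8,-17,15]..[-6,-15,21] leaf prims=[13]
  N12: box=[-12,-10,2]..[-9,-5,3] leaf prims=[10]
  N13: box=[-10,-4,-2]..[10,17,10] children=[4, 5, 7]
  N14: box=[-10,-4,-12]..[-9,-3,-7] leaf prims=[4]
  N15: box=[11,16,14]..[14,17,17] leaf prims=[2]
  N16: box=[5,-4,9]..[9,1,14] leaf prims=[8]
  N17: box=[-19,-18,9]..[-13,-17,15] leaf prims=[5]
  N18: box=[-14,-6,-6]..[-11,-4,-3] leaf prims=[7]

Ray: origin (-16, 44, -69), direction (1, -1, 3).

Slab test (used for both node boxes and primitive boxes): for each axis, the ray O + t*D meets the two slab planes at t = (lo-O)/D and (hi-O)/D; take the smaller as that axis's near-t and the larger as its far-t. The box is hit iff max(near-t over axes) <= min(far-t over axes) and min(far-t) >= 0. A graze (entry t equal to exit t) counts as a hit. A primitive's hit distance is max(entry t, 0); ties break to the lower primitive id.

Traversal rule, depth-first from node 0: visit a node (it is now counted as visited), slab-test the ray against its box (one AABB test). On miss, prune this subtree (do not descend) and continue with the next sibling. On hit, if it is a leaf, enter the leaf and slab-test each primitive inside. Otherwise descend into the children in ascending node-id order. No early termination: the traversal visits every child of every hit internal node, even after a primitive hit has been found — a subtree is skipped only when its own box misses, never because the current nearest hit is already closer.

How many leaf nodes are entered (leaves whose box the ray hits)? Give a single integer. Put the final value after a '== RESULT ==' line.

Walk:
N0 x:[-3,30] y:[25,62] z:[19,30] -> hit [25,30], descend [6, 8, 10, 13]
  N6 x:[-3,19] y:[48,62] z:[67/3,30] -> miss, prune
  N8 x:[21,30] y:[25,48] z:[26,89/3] -> hit [26,89/3], descend [1, 2, 15, 16]
    N1 x:[28,29] y:[45,46] z:[28,89/3] -> miss, prune
    N2 x:[24,27] y:[25,28] z:[82/3,83/3] -> miss, prune
    N15 x:[27,30] y:[27,28] z:[83/3,86/3] -> hit [83/3,28] leaf, test {P2@t=83/3}
    N16 x:[21,25] y:[43,48] z:[26,83/3] -> miss, prune
  N10 x:[2,17] y:[47,55] z:[19,22] -> miss, prune
  N13 x:[6,26] y:[27,48] z:[67/3,79/3] -> miss, prune

Visited [0, 6, 8, 1, 2, 15, 16, 10, 13]. Tests: 9 box, 1 leaf. Nearest: P2.

== RESULT ==
1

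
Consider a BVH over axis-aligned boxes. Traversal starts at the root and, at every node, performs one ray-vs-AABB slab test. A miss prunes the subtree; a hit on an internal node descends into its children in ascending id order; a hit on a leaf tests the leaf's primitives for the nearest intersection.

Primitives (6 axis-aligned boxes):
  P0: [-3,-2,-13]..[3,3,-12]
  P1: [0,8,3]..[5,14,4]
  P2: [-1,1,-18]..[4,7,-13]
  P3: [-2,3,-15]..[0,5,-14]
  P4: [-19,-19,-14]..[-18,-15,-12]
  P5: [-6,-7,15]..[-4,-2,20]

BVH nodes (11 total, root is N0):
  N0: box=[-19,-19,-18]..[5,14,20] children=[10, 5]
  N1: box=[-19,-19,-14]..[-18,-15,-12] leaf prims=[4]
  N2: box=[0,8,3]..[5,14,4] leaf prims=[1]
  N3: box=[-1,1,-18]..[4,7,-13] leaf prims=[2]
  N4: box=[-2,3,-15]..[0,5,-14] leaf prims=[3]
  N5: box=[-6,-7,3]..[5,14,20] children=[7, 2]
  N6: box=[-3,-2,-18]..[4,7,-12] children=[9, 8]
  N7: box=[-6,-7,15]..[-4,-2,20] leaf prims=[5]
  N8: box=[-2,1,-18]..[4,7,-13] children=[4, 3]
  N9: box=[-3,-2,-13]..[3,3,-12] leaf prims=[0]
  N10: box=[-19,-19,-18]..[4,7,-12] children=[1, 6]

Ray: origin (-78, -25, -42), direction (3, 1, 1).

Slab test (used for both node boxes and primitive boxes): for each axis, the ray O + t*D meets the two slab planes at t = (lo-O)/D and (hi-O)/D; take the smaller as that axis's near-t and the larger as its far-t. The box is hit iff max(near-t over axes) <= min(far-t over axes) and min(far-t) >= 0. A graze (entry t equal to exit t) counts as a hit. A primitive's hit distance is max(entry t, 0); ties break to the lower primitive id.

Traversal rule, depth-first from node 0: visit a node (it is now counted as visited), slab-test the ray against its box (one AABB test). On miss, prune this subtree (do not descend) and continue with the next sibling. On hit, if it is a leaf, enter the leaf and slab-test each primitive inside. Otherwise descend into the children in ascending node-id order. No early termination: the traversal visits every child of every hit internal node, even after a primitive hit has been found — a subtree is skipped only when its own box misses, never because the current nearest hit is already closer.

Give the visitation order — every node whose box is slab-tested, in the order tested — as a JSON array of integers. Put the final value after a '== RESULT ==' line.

Traverse from the root:
N0 x:[59/3,83/3] y:[6,39] z:[24,62] -> hit [24,83/3], descend [5, 10]
  N5 x:[24,83/3] y:[18,39] z:[45,62] -> miss, prune
  N10 x:[59/3,82/3] y:[6,32] z:[24,30] -> hit [24,82/3], descend [1, 6]
    N1 x:[59/3,20] y:[6,10] z:[28,30] -> miss, prune
    N6 x:[25,82/3] y:[23,32] z:[24,30] -> hit [25,82/3], descend [8, 9]
      N8 x:[76/3,82/3] y:[26,32] z:[24,29] -> hit [26,82/3], descend [3, 4]
        N3 x:[77/3,82/3] y:[26,32] z:[24,29] -> hit [26,82/3] leaf, test {P2@t=26}
        N4 x:[76/3,26] y:[28,30] z:[27,28] -> miss, prune
      N9 x:[25,27] y:[23,28] z:[29,30] -> miss, prune

order=[0, 5, 10, 1, 6, 8, 3, 4, 9]  |boxes|=9  |leaves|=1  hit=P2

== RESULT ==
[0, 5, 10, 1, 6, 8, 3, 4, 9]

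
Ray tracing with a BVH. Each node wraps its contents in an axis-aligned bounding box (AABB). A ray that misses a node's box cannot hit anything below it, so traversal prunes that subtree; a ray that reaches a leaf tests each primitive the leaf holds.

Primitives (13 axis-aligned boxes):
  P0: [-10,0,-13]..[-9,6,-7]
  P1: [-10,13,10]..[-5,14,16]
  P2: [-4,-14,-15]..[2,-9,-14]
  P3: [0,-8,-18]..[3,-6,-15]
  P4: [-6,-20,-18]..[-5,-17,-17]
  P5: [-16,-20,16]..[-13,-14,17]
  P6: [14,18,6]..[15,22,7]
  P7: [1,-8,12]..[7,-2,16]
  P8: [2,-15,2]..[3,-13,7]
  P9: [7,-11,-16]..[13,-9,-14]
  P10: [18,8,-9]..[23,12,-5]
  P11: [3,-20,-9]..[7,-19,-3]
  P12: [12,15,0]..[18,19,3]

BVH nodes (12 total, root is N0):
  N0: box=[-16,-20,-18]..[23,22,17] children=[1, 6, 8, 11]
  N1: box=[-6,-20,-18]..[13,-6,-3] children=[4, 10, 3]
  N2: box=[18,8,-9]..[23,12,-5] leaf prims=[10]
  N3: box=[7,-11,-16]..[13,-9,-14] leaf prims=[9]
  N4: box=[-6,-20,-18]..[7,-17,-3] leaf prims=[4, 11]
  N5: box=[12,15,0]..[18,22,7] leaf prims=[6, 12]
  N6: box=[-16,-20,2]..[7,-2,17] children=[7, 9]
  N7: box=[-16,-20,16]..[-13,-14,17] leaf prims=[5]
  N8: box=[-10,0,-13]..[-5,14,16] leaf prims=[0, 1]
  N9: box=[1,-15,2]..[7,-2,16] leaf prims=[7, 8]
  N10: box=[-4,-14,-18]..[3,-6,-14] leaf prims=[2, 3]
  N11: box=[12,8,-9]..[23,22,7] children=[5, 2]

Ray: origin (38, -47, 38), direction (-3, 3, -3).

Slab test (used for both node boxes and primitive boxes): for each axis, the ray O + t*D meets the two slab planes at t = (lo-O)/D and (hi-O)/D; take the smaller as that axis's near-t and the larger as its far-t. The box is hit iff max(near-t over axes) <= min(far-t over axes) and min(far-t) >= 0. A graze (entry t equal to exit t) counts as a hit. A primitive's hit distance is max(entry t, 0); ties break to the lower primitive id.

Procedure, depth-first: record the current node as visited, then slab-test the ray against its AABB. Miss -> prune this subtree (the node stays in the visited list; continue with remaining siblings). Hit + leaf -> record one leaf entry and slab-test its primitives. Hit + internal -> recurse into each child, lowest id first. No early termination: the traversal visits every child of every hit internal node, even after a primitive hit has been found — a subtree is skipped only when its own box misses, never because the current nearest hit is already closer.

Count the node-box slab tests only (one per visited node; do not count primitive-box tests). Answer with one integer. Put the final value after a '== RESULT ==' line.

Walk:
N0 x:[5,18] y:[9,23] z:[7,56/3] -> hit [9,18], descend [1, 6, 8, 11]
  N1 x:[25/3,44/3] y:[9,41/3] z:[41/3,56/3] -> hit [41/3,41/3], descend [3, 4, 10]
    N3 x:[25/3,31/3] y:[12,38/3] z:[52/3,18] -> miss, prune
    N4 x:[31/3,44/3] y:[9,10] z:[41/3,56/3] -> miss, prune
    N10 x:[35/3,14] y:[11,41/3] z:[52/3,56/3] -> miss, prune
  N6 x:[31/3,18] y:[9,15] z:[7,12] -> hit [31/3,12], descend [7, 9]
    N7 x:[17,18] y:[9,11] z:[7,22/3] -> miss, prune
    N9 x:[31/3,37/3] y:[32/3,15] z:[22/3,12] -> hit [32/3,12] leaf, test {P7(miss), P8(miss)}
  N8 x:[43/3,16] y:[47/3,61/3] z:[22/3,17] -> hit [47/3,16] leaf, test {P0@t=47/3, P1(miss)}
  N11 x:[5,26/3] y:[55/3,23] z:[31/3,47/3] -> miss, prune

10 AABB tests over nodes [0, 1, 3, 4, 10, 6, 7, 9, 8, 11]; 2 leaves entered; closest P0.

== RESULT ==
10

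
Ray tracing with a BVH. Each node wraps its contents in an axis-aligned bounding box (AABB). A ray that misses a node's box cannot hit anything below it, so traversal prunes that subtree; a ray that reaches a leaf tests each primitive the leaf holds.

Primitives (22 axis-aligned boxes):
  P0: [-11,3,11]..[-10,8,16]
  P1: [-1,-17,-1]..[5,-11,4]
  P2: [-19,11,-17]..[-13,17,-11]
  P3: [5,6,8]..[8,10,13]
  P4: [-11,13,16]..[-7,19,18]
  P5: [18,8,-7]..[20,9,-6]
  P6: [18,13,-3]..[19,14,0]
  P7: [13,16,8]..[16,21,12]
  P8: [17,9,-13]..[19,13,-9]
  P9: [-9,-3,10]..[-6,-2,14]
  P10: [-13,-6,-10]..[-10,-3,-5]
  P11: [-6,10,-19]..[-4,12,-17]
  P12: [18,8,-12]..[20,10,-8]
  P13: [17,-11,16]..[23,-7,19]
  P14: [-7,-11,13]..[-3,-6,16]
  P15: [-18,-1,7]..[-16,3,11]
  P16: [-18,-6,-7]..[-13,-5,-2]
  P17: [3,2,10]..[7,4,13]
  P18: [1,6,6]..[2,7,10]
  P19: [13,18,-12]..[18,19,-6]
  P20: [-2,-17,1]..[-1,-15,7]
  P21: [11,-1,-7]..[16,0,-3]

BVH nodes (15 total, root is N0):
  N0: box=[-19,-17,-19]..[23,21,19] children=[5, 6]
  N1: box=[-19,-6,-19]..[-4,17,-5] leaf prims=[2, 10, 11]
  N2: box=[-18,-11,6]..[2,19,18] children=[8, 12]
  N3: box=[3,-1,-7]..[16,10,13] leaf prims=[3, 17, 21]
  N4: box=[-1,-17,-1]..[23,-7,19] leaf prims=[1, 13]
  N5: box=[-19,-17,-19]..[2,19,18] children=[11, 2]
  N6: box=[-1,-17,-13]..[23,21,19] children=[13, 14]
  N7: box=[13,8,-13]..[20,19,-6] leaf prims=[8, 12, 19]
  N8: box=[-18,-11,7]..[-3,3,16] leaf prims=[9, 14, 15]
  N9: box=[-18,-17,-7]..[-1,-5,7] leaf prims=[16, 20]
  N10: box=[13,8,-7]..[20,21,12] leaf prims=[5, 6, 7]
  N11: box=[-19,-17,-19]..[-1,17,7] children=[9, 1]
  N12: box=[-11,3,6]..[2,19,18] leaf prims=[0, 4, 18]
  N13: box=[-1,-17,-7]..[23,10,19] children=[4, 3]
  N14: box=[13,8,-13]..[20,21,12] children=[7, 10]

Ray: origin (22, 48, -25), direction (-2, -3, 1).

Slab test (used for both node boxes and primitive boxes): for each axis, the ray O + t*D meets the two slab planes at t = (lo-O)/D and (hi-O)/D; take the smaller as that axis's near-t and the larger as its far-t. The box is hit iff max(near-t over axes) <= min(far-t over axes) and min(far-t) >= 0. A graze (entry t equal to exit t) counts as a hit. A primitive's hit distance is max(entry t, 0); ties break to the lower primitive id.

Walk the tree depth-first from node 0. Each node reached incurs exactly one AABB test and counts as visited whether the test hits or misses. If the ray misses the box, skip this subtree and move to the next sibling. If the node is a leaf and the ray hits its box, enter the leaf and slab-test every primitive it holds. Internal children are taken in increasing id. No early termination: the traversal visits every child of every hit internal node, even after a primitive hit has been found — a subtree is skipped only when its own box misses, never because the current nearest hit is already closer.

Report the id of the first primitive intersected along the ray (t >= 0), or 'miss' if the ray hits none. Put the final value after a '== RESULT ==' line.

Traverse from the root:
N0 x:[-1/2,41/2] y:[9,65/3] z:[6,44] -> hit [9,41/2], descend [5, 6]
  N5 x:[10,41/2] y:[29/3,65/3] z:[6,43] -> hit [10,41/2], descend [2, 11]
    N2 x:[10,20] y:[29/3,59/3] z:[31,43] -> miss, prune
    N11 x:[23/2,41/2] y:[31/3,65/3] z:[6,32] -> hit [23/2,41/2], descend [1, 9]
      N1 x:[13,41/2] y:[31/3,18] z:[6,20] -> hit [13,18] leaf, test {P2(miss), P10@t=17, P11(miss)}
      N9 x:[23/2,20] y:[53/3,65/3] z:[18,32] -> hit [18,20] leaf, test {P16@t=18, P20(miss)}
  N6 x:[-1/2,23/2] y:[9,65/3] z:[12,44] -> miss, prune

order=[0, 5, 2, 11, 1, 9, 6]  |boxes|=7  |leaves|=2  hit=P10

== RESULT ==
10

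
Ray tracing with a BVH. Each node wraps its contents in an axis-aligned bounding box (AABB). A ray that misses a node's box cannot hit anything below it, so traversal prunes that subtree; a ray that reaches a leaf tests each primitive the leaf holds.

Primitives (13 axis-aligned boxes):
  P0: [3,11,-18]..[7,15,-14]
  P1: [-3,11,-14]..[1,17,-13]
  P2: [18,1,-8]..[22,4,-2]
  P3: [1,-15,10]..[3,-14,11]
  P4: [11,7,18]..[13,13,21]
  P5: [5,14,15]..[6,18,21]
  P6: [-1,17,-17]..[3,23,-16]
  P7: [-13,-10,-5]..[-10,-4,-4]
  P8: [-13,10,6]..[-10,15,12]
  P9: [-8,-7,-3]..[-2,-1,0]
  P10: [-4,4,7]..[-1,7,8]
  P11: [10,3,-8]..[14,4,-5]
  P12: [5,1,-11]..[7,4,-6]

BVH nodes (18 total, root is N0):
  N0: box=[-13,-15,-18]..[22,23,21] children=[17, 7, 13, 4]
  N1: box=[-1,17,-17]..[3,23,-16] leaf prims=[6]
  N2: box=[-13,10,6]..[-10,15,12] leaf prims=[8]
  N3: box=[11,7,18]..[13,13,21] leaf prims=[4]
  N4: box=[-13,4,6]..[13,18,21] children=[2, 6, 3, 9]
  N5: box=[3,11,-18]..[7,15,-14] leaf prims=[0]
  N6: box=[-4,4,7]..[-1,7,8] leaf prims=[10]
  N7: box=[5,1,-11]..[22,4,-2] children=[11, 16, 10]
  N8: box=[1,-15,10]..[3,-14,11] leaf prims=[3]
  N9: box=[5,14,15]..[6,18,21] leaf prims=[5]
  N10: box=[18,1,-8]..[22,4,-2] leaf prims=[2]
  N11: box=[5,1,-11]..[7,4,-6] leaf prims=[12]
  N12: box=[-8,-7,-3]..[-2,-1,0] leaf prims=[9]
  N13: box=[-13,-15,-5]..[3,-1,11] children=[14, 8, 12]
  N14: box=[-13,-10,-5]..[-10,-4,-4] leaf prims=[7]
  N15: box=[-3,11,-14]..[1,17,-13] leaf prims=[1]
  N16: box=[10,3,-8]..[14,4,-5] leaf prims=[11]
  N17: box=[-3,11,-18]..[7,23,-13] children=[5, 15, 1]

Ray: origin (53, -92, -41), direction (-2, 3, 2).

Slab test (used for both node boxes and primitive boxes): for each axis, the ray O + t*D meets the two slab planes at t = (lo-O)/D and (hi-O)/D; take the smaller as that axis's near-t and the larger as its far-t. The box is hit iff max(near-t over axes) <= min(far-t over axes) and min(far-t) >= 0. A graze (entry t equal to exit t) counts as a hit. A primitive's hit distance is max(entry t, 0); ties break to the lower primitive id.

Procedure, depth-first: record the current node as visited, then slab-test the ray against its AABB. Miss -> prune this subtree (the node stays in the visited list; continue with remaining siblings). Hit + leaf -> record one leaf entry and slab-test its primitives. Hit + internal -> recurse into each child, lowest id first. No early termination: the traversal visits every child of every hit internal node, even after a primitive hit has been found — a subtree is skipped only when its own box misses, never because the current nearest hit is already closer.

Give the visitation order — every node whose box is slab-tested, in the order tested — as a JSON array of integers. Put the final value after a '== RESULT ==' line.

Walk:
N0 x:[31/2,33] y:[77/3,115/3] z:[23/2,31] -> hit [77/3,31], descend [4, 7, 13, 17]
  N4 x:[20,33] y:[32,110/3] z:[47/2,31] -> miss, prune
  N7 x:[31/2,24] y:[31,32] z:[15,39/2] -> miss, prune
  N13 x:[25,33] y:[77/3,91/3] z:[18,26] -> hit [77/3,26], descend [8, 12, 14]
    N8 x:[25,26] y:[77/3,26] z:[51/2,26] -> hit [77/3,26] leaf, test {P3@t=77/3}
    N12 x:[55/2,61/2] y:[85/3,91/3] z:[19,41/2] -> miss, prune
    N14 x:[63/2,33] y:[82/3,88/3] z:[18,37/2] -> miss, prune
  N17 x:[23,28] y:[103/3,115/3] z:[23/2,14] -> miss, prune

8 AABB tests over nodes [0, 4, 7, 13, 8, 12, 14, 17]; 1 leaf entered; closest P3.

== RESULT ==
[0, 4, 7, 13, 8, 12, 14, 17]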